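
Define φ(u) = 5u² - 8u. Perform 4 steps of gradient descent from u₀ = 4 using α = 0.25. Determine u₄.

17

φ′(u) = 10u - 8
u₁ = 4 − 0.25·32 = -4
u₂ = -4 − 0.25·(-48) = 8
u₃ = 8 − 0.25·72 = -10
u₄ = -10 − 0.25·(-108) = 17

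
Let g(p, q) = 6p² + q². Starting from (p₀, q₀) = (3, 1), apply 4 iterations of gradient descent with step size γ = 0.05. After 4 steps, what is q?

0.6561

∇g = (12p, 2q)
(p₁, q₁) = (3, 1) − 0.05·(36, 2) = (1.2, 0.9)
(p₂, q₂) = (1.2, 0.9) − 0.05·(14.4, 1.8) = (0.48, 0.81)
(p₃, q₃) = (0.48, 0.81) − 0.05·(5.76, 1.62) = (0.192, 0.729)
(p₄, q₄) = (0.192, 0.729) − 0.05·(2.304, 1.458) = (0.0768, 0.6561)
q = 0.6561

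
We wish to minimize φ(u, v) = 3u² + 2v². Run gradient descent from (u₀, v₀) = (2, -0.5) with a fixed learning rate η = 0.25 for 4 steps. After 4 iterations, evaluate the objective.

∇φ = (6u, 4v)
Step 1: at (2, -0.5), ∇φ = (12, -2) → (2, -0.5) − 0.25·(12, -2) = (-1, 0)
Step 2: at (-1, 0), ∇φ = (-6, 0) → (-1, 0) − 0.25·(-6, 0) = (0.5, 0)
Step 3: at (0.5, 0), ∇φ = (3, 0) → (0.5, 0) − 0.25·(3, 0) = (-0.25, 0)
Step 4: at (-0.25, 0), ∇φ = (-1.5, 0) → (-0.25, 0) − 0.25·(-1.5, 0) = (0.125, 0)
φ(0.125, 0) = 0.046875

0.046875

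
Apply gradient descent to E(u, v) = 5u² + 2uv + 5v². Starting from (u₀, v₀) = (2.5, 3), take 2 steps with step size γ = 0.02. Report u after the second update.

∇E = (10u + 2v, 2u + 10v)
Step 1: at (2.5, 3), ∇E = (31, 35) → (2.5, 3) − 0.02·(31, 35) = (1.88, 2.3)
Step 2: at (1.88, 2.3), ∇E = (23.4, 26.76) → (1.88, 2.3) − 0.02·(23.4, 26.76) = (1.412, 1.7648)
u = 1.412

1.412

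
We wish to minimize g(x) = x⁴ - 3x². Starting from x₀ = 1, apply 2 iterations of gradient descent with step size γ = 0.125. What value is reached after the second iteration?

1.2109375

g′(x) = 4x³ - 6x
Step 1: g′(1) = -2; x₁ = 1 − 0.125·(-2) = 1.25
Step 2: g′(1.25) = 0.3125; x₂ = 1.25 − 0.125·0.3125 = 1.2109375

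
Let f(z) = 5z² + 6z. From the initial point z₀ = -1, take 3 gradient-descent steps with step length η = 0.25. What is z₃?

f′(z) = 10z + 6
z₁ = -1 − 0.25·(-4) = 0
z₂ = 0 − 0.25·6 = -1.5
z₃ = -1.5 − 0.25·(-9) = 0.75

0.75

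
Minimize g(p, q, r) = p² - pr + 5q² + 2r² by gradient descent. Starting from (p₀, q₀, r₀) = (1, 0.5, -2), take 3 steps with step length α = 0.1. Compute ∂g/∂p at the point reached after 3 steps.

∇g = (2p - r, 10q, -p + 4r)
(p₁, q₁, r₁) = (1, 0.5, -2) − 0.1·(4, 5, -9) = (0.6, 0, -1.1)
(p₂, q₂, r₂) = (0.6, 0, -1.1) − 0.1·(2.3, 0, -5) = (0.37, 0, -0.6)
(p₃, q₃, r₃) = (0.37, 0, -0.6) − 0.1·(1.34, 0, -2.77) = (0.236, 0, -0.323)
∂g/∂p at (0.236, 0, -0.323) = 0.795

0.795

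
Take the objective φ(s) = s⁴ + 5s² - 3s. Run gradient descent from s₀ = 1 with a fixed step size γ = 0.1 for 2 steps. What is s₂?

0.3004

φ′(s) = 4s³ + 10s - 3
s₁ = 1 − 0.1·11 = -0.1
s₂ = -0.1 − 0.1·(-4.004) = 0.3004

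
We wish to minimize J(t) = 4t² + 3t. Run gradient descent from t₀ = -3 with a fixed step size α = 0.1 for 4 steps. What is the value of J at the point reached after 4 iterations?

-0.56242944

J′(t) = 8t + 3
Step 1: J′(-3) = -21; t₁ = -3 − 0.1·(-21) = -0.9
Step 2: J′(-0.9) = -4.2; t₂ = -0.9 − 0.1·(-4.2) = -0.48
Step 3: J′(-0.48) = -0.84; t₃ = -0.48 − 0.1·(-0.84) = -0.396
Step 4: J′(-0.396) = -0.168; t₄ = -0.396 − 0.1·(-0.168) = -0.3792
J(-0.3792) = -0.56242944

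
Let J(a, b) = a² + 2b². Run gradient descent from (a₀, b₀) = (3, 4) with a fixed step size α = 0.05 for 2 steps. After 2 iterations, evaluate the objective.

19.0121

∇J = (2a, 4b)
(a₁, b₁) = (3, 4) − 0.05·(6, 16) = (2.7, 3.2)
(a₂, b₂) = (2.7, 3.2) − 0.05·(5.4, 12.8) = (2.43, 2.56)
J(2.43, 2.56) = 19.0121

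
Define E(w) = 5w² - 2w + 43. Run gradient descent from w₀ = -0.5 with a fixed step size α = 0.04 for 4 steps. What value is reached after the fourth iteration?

0.10928

E′(w) = 10w - 2
w₁ = -0.5 − 0.04·(-7) = -0.22
w₂ = -0.22 − 0.04·(-4.2) = -0.052
w₃ = -0.052 − 0.04·(-2.52) = 0.0488
w₄ = 0.0488 − 0.04·(-1.512) = 0.10928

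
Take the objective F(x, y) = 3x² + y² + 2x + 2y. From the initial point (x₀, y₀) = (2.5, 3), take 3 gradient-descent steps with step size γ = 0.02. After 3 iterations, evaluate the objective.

22.375189725184

∇F = (6x + 2, 2y + 2)
(x₁, y₁) = (2.5, 3) − 0.02·(17, 8) = (2.16, 2.84)
(x₂, y₂) = (2.16, 2.84) − 0.02·(14.96, 7.68) = (1.8608, 2.6864)
(x₃, y₃) = (1.8608, 2.6864) − 0.02·(13.1648, 7.3728) = (1.597504, 2.538944)
F(1.597504, 2.538944) = 22.375189725184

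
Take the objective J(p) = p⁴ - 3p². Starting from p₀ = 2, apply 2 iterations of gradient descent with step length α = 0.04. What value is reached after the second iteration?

J′(p) = 4p³ - 6p
Step 1: J′(2) = 20; p₁ = 2 − 0.04·20 = 1.2
Step 2: J′(1.2) = -0.288; p₂ = 1.2 − 0.04·(-0.288) = 1.21152

1.21152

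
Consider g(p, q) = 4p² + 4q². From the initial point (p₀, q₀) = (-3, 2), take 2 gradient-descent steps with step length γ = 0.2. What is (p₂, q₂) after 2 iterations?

(-1.08, 0.72)

∇g = (8p, 8q)
(p₁, q₁) = (-3, 2) − 0.2·(-24, 16) = (1.8, -1.2)
(p₂, q₂) = (1.8, -1.2) − 0.2·(14.4, -9.6) = (-1.08, 0.72)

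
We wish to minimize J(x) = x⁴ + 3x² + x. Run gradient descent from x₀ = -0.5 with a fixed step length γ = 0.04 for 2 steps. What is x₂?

J′(x) = 4x³ + 6x + 1
x₁ = -0.5 − 0.04·(-2.5) = -0.4
x₂ = -0.4 − 0.04·(-1.656) = -0.33376

-0.33376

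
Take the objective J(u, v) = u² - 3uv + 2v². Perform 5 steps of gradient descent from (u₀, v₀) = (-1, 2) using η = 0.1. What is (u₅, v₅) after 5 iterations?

(0.30418, 0.24189)

∇J = (2u - 3v, -3u + 4v)
(u₁, v₁) = (-1, 2) − 0.1·(-8, 11) = (-0.2, 0.9)
(u₂, v₂) = (-0.2, 0.9) − 0.1·(-3.1, 4.2) = (0.11, 0.48)
(u₃, v₃) = (0.11, 0.48) − 0.1·(-1.22, 1.59) = (0.232, 0.321)
(u₄, v₄) = (0.232, 0.321) − 0.1·(-0.499, 0.588) = (0.2819, 0.2622)
(u₅, v₅) = (0.2819, 0.2622) − 0.1·(-0.2228, 0.2031) = (0.30418, 0.24189)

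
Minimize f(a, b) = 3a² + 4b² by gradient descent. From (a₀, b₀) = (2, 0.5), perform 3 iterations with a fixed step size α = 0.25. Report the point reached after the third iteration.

∇f = (6a, 8b)
(a₁, b₁) = (2, 0.5) − 0.25·(12, 4) = (-1, -0.5)
(a₂, b₂) = (-1, -0.5) − 0.25·(-6, -4) = (0.5, 0.5)
(a₃, b₃) = (0.5, 0.5) − 0.25·(3, 4) = (-0.25, -0.5)

(-0.25, -0.5)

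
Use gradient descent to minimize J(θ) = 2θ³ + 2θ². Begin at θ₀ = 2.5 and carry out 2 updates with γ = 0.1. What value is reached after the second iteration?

J′(θ) = 6θ² + 4θ
Step 1: J′(2.5) = 47.5; θ₁ = 2.5 − 0.1·47.5 = -2.25
Step 2: J′(-2.25) = 21.375; θ₂ = -2.25 − 0.1·21.375 = -4.3875

-4.3875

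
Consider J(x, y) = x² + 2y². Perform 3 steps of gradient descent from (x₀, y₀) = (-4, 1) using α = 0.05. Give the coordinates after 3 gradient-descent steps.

∇J = (2x, 4y)
(x₁, y₁) = (-4, 1) − 0.05·(-8, 4) = (-3.6, 0.8)
(x₂, y₂) = (-3.6, 0.8) − 0.05·(-7.2, 3.2) = (-3.24, 0.64)
(x₃, y₃) = (-3.24, 0.64) − 0.05·(-6.48, 2.56) = (-2.916, 0.512)

(-2.916, 0.512)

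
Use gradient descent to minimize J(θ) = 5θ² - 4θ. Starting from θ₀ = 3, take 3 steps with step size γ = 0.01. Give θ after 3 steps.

J′(θ) = 10θ - 4
Step 1: J′(3) = 26; θ₁ = 3 − 0.01·26 = 2.74
Step 2: J′(2.74) = 23.4; θ₂ = 2.74 − 0.01·23.4 = 2.506
Step 3: J′(2.506) = 21.06; θ₃ = 2.506 − 0.01·21.06 = 2.2954

2.2954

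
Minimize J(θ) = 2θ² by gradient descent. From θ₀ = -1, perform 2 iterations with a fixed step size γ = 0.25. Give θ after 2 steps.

J′(θ) = 4θ
θ₁ = -1 − 0.25·(-4) = 0
θ₂ = 0 − 0.25·0 = 0

0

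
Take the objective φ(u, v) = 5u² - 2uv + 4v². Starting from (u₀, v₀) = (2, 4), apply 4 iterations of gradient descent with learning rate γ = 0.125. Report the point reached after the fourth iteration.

(-0.0078125, 0.0078125)

∇φ = (10u - 2v, -2u + 8v)
Step 1: at (2, 4), ∇φ = (12, 28) → (2, 4) − 0.125·(12, 28) = (0.5, 0.5)
Step 2: at (0.5, 0.5), ∇φ = (4, 3) → (0.5, 0.5) − 0.125·(4, 3) = (0, 0.125)
Step 3: at (0, 0.125), ∇φ = (-0.25, 1) → (0, 0.125) − 0.125·(-0.25, 1) = (0.03125, 0)
Step 4: at (0.03125, 0), ∇φ = (0.3125, -0.0625) → (0.03125, 0) − 0.125·(0.3125, -0.0625) = (-0.0078125, 0.0078125)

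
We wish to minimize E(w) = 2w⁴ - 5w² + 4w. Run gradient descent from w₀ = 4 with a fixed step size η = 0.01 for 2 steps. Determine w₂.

E′(w) = 8w³ - 10w + 4
Step 1: E′(4) = 476; w₁ = 4 − 0.01·476 = -0.76
Step 2: E′(-0.76) = 8.088192; w₂ = -0.76 − 0.01·8.088192 = -0.84088192

-0.84088192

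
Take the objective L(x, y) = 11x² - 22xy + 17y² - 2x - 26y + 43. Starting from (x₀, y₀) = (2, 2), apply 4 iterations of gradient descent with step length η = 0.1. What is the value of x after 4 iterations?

∇L = (22x - 22y - 2, -22x + 34y - 26)
(x₁, y₁) = (2, 2) − 0.1·(-2, -2) = (2.2, 2.2)
(x₂, y₂) = (2.2, 2.2) − 0.1·(-2, 0.4) = (2.4, 2.16)
(x₃, y₃) = (2.4, 2.16) − 0.1·(3.28, -5.36) = (2.072, 2.696)
(x₄, y₄) = (2.072, 2.696) − 0.1·(-15.728, 20.08) = (3.6448, 0.688)
x = 3.6448

3.6448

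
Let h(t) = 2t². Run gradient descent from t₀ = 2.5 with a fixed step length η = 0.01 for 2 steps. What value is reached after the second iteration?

h′(t) = 4t
t₁ = 2.5 − 0.01·10 = 2.4
t₂ = 2.4 − 0.01·9.6 = 2.304

2.304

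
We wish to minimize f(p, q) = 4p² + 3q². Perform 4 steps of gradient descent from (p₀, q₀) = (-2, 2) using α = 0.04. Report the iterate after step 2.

(-0.9248, 1.1552)

∇f = (8p, 6q)
(p₁, q₁) = (-2, 2) − 0.04·(-16, 12) = (-1.36, 1.52)
(p₂, q₂) = (-1.36, 1.52) − 0.04·(-10.88, 9.12) = (-0.9248, 1.1552)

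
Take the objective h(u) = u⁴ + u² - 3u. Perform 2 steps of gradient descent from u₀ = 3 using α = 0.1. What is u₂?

h′(u) = 4u³ + 2u - 3
Step 1: h′(3) = 111; u₁ = 3 − 0.1·111 = -8.1
Step 2: h′(-8.1) = -2144.964; u₂ = -8.1 − 0.1·(-2144.964) = 206.3964

206.3964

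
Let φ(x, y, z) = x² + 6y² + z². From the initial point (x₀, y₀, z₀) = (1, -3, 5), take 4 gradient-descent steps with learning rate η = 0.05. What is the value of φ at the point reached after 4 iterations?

∇φ = (2x, 12y, 2z)
Step 1: at (1, -3, 5), ∇φ = (2, -36, 10) → (1, -3, 5) − 0.05·(2, -36, 10) = (0.9, -1.2, 4.5)
Step 2: at (0.9, -1.2, 4.5), ∇φ = (1.8, -14.4, 9) → (0.9, -1.2, 4.5) − 0.05·(1.8, -14.4, 9) = (0.81, -0.48, 4.05)
Step 3: at (0.81, -0.48, 4.05), ∇φ = (1.62, -5.76, 8.1) → (0.81, -0.48, 4.05) − 0.05·(1.62, -5.76, 8.1) = (0.729, -0.192, 3.645)
Step 4: at (0.729, -0.192, 3.645), ∇φ = (1.458, -2.304, 7.29) → (0.729, -0.192, 3.645) − 0.05·(1.458, -2.304, 7.29) = (0.6561, -0.0768, 3.2805)
φ(0.6561, -0.0768, 3.2805) = 11.2275369

11.2275369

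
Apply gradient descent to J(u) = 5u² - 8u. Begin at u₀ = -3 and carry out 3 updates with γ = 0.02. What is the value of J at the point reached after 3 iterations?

J′(u) = 10u - 8
Step 1: J′(-3) = -38; u₁ = -3 − 0.02·(-38) = -2.24
Step 2: J′(-2.24) = -30.4; u₂ = -2.24 − 0.02·(-30.4) = -1.632
Step 3: J′(-1.632) = -24.32; u₃ = -1.632 − 0.02·(-24.32) = -1.1456
J(-1.1456) = 15.7267968

15.7267968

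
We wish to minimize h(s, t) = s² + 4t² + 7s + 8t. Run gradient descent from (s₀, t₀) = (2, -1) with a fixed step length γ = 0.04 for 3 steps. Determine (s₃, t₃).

∇h = (2s + 7, 8t + 8)
Step 1: at (2, -1), ∇h = (11, 0) → (2, -1) − 0.04·(11, 0) = (1.56, -1)
Step 2: at (1.56, -1), ∇h = (10.12, 0) → (1.56, -1) − 0.04·(10.12, 0) = (1.1552, -1)
Step 3: at (1.1552, -1), ∇h = (9.3104, 0) → (1.1552, -1) − 0.04·(9.3104, 0) = (0.782784, -1)

(0.782784, -1)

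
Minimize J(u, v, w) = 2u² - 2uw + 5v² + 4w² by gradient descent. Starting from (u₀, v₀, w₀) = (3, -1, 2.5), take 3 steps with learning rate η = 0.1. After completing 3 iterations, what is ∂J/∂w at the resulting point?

1.456

∇J = (4u - 2w, 10v, -2u + 8w)
Step 1: at (3, -1, 2.5), ∇J = (7, -10, 14) → (3, -1, 2.5) − 0.1·(7, -10, 14) = (2.3, 0, 1.1)
Step 2: at (2.3, 0, 1.1), ∇J = (7, 0, 4.2) → (2.3, 0, 1.1) − 0.1·(7, 0, 4.2) = (1.6, 0, 0.68)
Step 3: at (1.6, 0, 0.68), ∇J = (5.04, 0, 2.24) → (1.6, 0, 0.68) − 0.1·(5.04, 0, 2.24) = (1.096, 0, 0.456)
∂J/∂w at (1.096, 0, 0.456) = 1.456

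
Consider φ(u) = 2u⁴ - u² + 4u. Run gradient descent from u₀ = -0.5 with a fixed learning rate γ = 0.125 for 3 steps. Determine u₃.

φ′(u) = 8u³ - 2u + 4
u₁ = -0.5 − 0.125·4 = -1
u₂ = -1 − 0.125·(-2) = -0.75
u₃ = -0.75 − 0.125·2.125 = -1.015625

-1.015625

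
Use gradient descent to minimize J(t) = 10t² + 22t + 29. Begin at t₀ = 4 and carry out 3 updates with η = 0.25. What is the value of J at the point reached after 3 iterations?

J′(t) = 20t + 22
t₁ = 4 − 0.25·102 = -21.5
t₂ = -21.5 − 0.25·(-408) = 80.5
t₃ = 80.5 − 0.25·1632 = -327.5
J(-327.5) = 1065386.5

1065386.5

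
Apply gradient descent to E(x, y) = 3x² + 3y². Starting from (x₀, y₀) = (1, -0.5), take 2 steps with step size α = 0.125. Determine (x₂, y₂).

∇E = (6x, 6y)
Step 1: at (1, -0.5), ∇E = (6, -3) → (1, -0.5) − 0.125·(6, -3) = (0.25, -0.125)
Step 2: at (0.25, -0.125), ∇E = (1.5, -0.75) → (0.25, -0.125) − 0.125·(1.5, -0.75) = (0.0625, -0.03125)

(0.0625, -0.03125)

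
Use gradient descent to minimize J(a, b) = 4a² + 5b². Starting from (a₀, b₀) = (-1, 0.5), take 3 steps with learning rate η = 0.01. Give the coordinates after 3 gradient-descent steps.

(-0.778688, 0.3645)

∇J = (8a, 10b)
(a₁, b₁) = (-1, 0.5) − 0.01·(-8, 5) = (-0.92, 0.45)
(a₂, b₂) = (-0.92, 0.45) − 0.01·(-7.36, 4.5) = (-0.8464, 0.405)
(a₃, b₃) = (-0.8464, 0.405) − 0.01·(-6.7712, 4.05) = (-0.778688, 0.3645)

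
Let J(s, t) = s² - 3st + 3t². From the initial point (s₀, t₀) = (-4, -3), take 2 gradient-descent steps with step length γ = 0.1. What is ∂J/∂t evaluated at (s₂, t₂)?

-1.14

∇J = (2s - 3t, -3s + 6t)
(s₁, t₁) = (-4, -3) − 0.1·(1, -6) = (-4.1, -2.4)
(s₂, t₂) = (-4.1, -2.4) − 0.1·(-1, -2.1) = (-4, -2.19)
∂J/∂t at (-4, -2.19) = -1.14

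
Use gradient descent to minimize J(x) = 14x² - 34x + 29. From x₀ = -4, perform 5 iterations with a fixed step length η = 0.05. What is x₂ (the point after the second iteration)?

0.38

J′(x) = 28x - 34
x₁ = -4 − 0.05·(-146) = 3.3
x₂ = 3.3 − 0.05·58.4 = 0.38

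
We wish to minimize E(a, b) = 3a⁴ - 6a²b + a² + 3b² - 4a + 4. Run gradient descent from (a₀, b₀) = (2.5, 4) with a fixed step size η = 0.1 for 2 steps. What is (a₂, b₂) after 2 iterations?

∇E = (12a³ - 12ab + 2a - 4, -6a² + 6b)
Step 1: at (2.5, 4), ∇E = (68.5, -13.5) → (2.5, 4) − 0.1·(68.5, -13.5) = (-4.35, 5.35)
Step 2: at (-4.35, 5.35), ∇E = (-721.1845, -81.435) → (-4.35, 5.35) − 0.1·(-721.1845, -81.435) = (67.76845, 13.4935)

(67.76845, 13.4935)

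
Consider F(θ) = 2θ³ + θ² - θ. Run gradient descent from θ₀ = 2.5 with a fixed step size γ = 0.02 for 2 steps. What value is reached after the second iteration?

F′(θ) = 6θ² + 2θ - 1
Step 1: F′(2.5) = 41.5; θ₁ = 2.5 − 0.02·41.5 = 1.67
Step 2: F′(1.67) = 19.0734; θ₂ = 1.67 − 0.02·19.0734 = 1.288532

1.288532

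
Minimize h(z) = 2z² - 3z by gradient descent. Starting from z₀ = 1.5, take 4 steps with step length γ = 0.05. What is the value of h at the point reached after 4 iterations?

h′(z) = 4z - 3
z₁ = 1.5 − 0.05·3 = 1.35
z₂ = 1.35 − 0.05·2.4 = 1.23
z₃ = 1.23 − 0.05·1.92 = 1.134
z₄ = 1.134 − 0.05·1.536 = 1.0572
h(1.0572) = -0.93625632

-0.93625632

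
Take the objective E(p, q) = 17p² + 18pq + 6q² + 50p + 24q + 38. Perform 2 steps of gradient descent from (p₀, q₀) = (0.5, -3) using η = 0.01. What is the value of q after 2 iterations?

-2.9202

∇E = (34p + 18q + 50, 18p + 12q + 24)
(p₁, q₁) = (0.5, -3) − 0.01·(13, -3) = (0.37, -2.97)
(p₂, q₂) = (0.37, -2.97) − 0.01·(9.12, -4.98) = (0.2788, -2.9202)
q = -2.9202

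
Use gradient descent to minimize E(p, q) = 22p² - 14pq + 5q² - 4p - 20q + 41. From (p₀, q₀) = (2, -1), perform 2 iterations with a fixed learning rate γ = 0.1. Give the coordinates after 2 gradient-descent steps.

∇E = (44p - 14q - 4, -14p + 10q - 20)
(p₁, q₁) = (2, -1) − 0.1·(98, -58) = (-7.8, 4.8)
(p₂, q₂) = (-7.8, 4.8) − 0.1·(-414.4, 137.2) = (33.64, -8.92)

(33.64, -8.92)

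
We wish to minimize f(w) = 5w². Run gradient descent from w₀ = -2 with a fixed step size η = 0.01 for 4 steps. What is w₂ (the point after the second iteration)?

-1.62

f′(w) = 10w
w₁ = -2 − 0.01·(-20) = -1.8
w₂ = -1.8 − 0.01·(-18) = -1.62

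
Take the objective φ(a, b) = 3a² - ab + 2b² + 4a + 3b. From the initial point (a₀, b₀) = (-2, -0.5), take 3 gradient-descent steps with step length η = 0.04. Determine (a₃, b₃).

(-1.31072, -0.774464)

∇φ = (6a - b + 4, -a + 4b + 3)
Step 1: at (-2, -0.5), ∇φ = (-7.5, 3) → (-2, -0.5) − 0.04·(-7.5, 3) = (-1.7, -0.62)
Step 2: at (-1.7, -0.62), ∇φ = (-5.58, 2.22) → (-1.7, -0.62) − 0.04·(-5.58, 2.22) = (-1.4768, -0.7088)
Step 3: at (-1.4768, -0.7088), ∇φ = (-4.152, 1.6416) → (-1.4768, -0.7088) − 0.04·(-4.152, 1.6416) = (-1.31072, -0.774464)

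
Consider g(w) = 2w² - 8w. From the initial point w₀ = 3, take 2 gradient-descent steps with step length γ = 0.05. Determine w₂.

2.64

g′(w) = 4w - 8
w₁ = 3 − 0.05·4 = 2.8
w₂ = 2.8 − 0.05·3.2 = 2.64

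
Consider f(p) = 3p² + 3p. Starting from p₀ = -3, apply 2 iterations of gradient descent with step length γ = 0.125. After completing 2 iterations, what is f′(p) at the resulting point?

f′(p) = 6p + 3
p₁ = -3 − 0.125·(-15) = -1.125
p₂ = -1.125 − 0.125·(-3.75) = -0.65625
f′(p) at (-0.65625) = -0.9375

-0.9375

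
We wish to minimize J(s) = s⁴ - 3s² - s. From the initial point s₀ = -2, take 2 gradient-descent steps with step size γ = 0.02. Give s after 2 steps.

J′(s) = 4s³ - 6s - 1
Step 1: J′(-2) = -21; s₁ = -2 − 0.02·(-21) = -1.58
Step 2: J′(-1.58) = -7.297248; s₂ = -1.58 − 0.02·(-7.297248) = -1.43405504

-1.43405504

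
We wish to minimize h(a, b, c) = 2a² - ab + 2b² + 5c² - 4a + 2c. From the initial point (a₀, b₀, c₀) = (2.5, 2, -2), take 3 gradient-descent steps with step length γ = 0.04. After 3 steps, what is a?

2.068864

∇h = (4a - b - 4, -a + 4b, 10c + 2)
Step 1: at (2.5, 2, -2), ∇h = (4, 5.5, -18) → (2.5, 2, -2) − 0.04·(4, 5.5, -18) = (2.34, 1.78, -1.28)
Step 2: at (2.34, 1.78, -1.28), ∇h = (3.58, 4.78, -10.8) → (2.34, 1.78, -1.28) − 0.04·(3.58, 4.78, -10.8) = (2.1968, 1.5888, -0.848)
Step 3: at (2.1968, 1.5888, -0.848), ∇h = (3.1984, 4.1584, -6.48) → (2.1968, 1.5888, -0.848) − 0.04·(3.1984, 4.1584, -6.48) = (2.068864, 1.422464, -0.5888)
a = 2.068864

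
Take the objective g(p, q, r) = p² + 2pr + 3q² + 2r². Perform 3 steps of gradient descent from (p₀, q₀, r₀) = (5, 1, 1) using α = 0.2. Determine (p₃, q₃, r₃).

(1.928, -0.008, -1.192)

∇g = (2p + 2r, 6q, 2p + 4r)
Step 1: at (5, 1, 1), ∇g = (12, 6, 14) → (5, 1, 1) − 0.2·(12, 6, 14) = (2.6, -0.2, -1.8)
Step 2: at (2.6, -0.2, -1.8), ∇g = (1.6, -1.2, -2) → (2.6, -0.2, -1.8) − 0.2·(1.6, -1.2, -2) = (2.28, 0.04, -1.4)
Step 3: at (2.28, 0.04, -1.4), ∇g = (1.76, 0.24, -1.04) → (2.28, 0.04, -1.4) − 0.2·(1.76, 0.24, -1.04) = (1.928, -0.008, -1.192)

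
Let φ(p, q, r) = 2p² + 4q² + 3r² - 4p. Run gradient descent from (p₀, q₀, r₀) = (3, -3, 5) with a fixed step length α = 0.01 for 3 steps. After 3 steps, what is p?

∇φ = (4p - 4, 8q, 6r)
(p₁, q₁, r₁) = (3, -3, 5) − 0.01·(8, -24, 30) = (2.92, -2.76, 4.7)
(p₂, q₂, r₂) = (2.92, -2.76, 4.7) − 0.01·(7.68, -22.08, 28.2) = (2.8432, -2.5392, 4.418)
(p₃, q₃, r₃) = (2.8432, -2.5392, 4.418) − 0.01·(7.3728, -20.3136, 26.508) = (2.769472, -2.336064, 4.15292)
p = 2.769472

2.769472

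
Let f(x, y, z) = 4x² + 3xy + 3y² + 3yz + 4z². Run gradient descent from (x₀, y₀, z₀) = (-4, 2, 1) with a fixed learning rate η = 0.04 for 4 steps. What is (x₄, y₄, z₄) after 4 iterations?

(-1.36536064, 1.42387712, -0.29629184)

∇f = (8x + 3y, 3x + 6y + 3z, 3y + 8z)
(x₁, y₁, z₁) = (-4, 2, 1) − 0.04·(-26, 3, 14) = (-2.96, 1.88, 0.44)
(x₂, y₂, z₂) = (-2.96, 1.88, 0.44) − 0.04·(-18.04, 3.72, 9.16) = (-2.2384, 1.7312, 0.0736)
(x₃, y₃, z₃) = (-2.2384, 1.7312, 0.0736) − 0.04·(-12.7136, 3.8928, 5.7824) = (-1.729856, 1.575488, -0.157696)
(x₄, y₄, z₄) = (-1.729856, 1.575488, -0.157696) − 0.04·(-9.112384, 3.790272, 3.464896) = (-1.36536064, 1.42387712, -0.29629184)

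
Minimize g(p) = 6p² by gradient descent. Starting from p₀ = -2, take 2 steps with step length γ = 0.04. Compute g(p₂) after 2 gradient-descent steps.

g′(p) = 12p
Step 1: g′(-2) = -24; p₁ = -2 − 0.04·(-24) = -1.04
Step 2: g′(-1.04) = -12.48; p₂ = -1.04 − 0.04·(-12.48) = -0.5408
g(-0.5408) = 1.75478784

1.75478784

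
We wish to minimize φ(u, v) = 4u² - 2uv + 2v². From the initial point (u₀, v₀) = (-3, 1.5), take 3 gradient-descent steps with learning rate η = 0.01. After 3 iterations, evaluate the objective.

∇φ = (8u - 2v, -2u + 4v)
Step 1: at (-3, 1.5), ∇φ = (-27, 12) → (-3, 1.5) − 0.01·(-27, 12) = (-2.73, 1.38)
Step 2: at (-2.73, 1.38), ∇φ = (-24.6, 10.98) → (-2.73, 1.38) − 0.01·(-24.6, 10.98) = (-2.484, 1.2702)
Step 3: at (-2.484, 1.2702), ∇φ = (-22.4124, 10.0488) → (-2.484, 1.2702) − 0.01·(-22.4124, 10.0488) = (-2.259876, 1.169712)
φ(-2.259876, 1.169712) = 28.451418618816

28.451418618816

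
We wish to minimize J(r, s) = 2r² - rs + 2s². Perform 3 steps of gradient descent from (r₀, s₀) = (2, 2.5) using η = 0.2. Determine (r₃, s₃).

(0.144, 0.144)

∇J = (4r - s, -r + 4s)
(r₁, s₁) = (2, 2.5) − 0.2·(5.5, 8) = (0.9, 0.9)
(r₂, s₂) = (0.9, 0.9) − 0.2·(2.7, 2.7) = (0.36, 0.36)
(r₃, s₃) = (0.36, 0.36) − 0.2·(1.08, 1.08) = (0.144, 0.144)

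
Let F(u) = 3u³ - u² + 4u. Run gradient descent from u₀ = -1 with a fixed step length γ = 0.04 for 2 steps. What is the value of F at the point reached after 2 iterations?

F′(u) = 9u² - 2u + 4
Step 1: F′(-1) = 15; u₁ = -1 − 0.04·15 = -1.6
Step 2: F′(-1.6) = 30.24; u₂ = -1.6 − 0.04·30.24 = -2.8096
F(-2.8096) = -85.667953246208

-85.667953246208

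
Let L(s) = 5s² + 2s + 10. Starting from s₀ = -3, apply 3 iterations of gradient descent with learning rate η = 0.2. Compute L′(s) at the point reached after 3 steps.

28

L′(s) = 10s + 2
s₁ = -3 − 0.2·(-28) = 2.6
s₂ = 2.6 − 0.2·28 = -3
s₃ = -3 − 0.2·(-28) = 2.6
L′(s) at (2.6) = 28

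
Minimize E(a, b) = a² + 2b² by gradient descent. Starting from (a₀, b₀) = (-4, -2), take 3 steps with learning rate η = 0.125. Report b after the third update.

-0.25

∇E = (2a, 4b)
Step 1: at (-4, -2), ∇E = (-8, -8) → (-4, -2) − 0.125·(-8, -8) = (-3, -1)
Step 2: at (-3, -1), ∇E = (-6, -4) → (-3, -1) − 0.125·(-6, -4) = (-2.25, -0.5)
Step 3: at (-2.25, -0.5), ∇E = (-4.5, -2) → (-2.25, -0.5) − 0.125·(-4.5, -2) = (-1.6875, -0.25)
b = -0.25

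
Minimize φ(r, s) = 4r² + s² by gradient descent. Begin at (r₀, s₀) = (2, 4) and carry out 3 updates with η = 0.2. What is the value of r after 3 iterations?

-0.432

∇φ = (8r, 2s)
Step 1: at (2, 4), ∇φ = (16, 8) → (2, 4) − 0.2·(16, 8) = (-1.2, 2.4)
Step 2: at (-1.2, 2.4), ∇φ = (-9.6, 4.8) → (-1.2, 2.4) − 0.2·(-9.6, 4.8) = (0.72, 1.44)
Step 3: at (0.72, 1.44), ∇φ = (5.76, 2.88) → (0.72, 1.44) − 0.2·(5.76, 2.88) = (-0.432, 0.864)
r = -0.432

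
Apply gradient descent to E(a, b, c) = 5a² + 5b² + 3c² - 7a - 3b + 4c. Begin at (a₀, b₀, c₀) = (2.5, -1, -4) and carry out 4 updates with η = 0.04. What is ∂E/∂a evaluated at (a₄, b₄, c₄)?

2.3328

∇E = (10a - 7, 10b - 3, 6c + 4)
Step 1: at (2.5, -1, -4), ∇E = (18, -13, -20) → (2.5, -1, -4) − 0.04·(18, -13, -20) = (1.78, -0.48, -3.2)
Step 2: at (1.78, -0.48, -3.2), ∇E = (10.8, -7.8, -15.2) → (1.78, -0.48, -3.2) − 0.04·(10.8, -7.8, -15.2) = (1.348, -0.168, -2.592)
Step 3: at (1.348, -0.168, -2.592), ∇E = (6.48, -4.68, -11.552) → (1.348, -0.168, -2.592) − 0.04·(6.48, -4.68, -11.552) = (1.0888, 0.0192, -2.12992)
Step 4: at (1.0888, 0.0192, -2.12992), ∇E = (3.888, -2.808, -8.77952) → (1.0888, 0.0192, -2.12992) − 0.04·(3.888, -2.808, -8.77952) = (0.93328, 0.13152, -1.7787392)
∂E/∂a at (0.93328, 0.13152, -1.7787392) = 2.3328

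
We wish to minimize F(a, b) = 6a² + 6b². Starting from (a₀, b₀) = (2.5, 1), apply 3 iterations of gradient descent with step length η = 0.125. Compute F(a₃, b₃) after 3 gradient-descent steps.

∇F = (12a, 12b)
Step 1: at (2.5, 1), ∇F = (30, 12) → (2.5, 1) − 0.125·(30, 12) = (-1.25, -0.5)
Step 2: at (-1.25, -0.5), ∇F = (-15, -6) → (-1.25, -0.5) − 0.125·(-15, -6) = (0.625, 0.25)
Step 3: at (0.625, 0.25), ∇F = (7.5, 3) → (0.625, 0.25) − 0.125·(7.5, 3) = (-0.3125, -0.125)
F(-0.3125, -0.125) = 0.6796875

0.6796875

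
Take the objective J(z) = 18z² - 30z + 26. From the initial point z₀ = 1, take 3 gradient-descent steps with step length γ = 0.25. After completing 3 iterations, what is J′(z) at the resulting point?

J′(z) = 36z - 30
Step 1: J′(1) = 6; z₁ = 1 − 0.25·6 = -0.5
Step 2: J′(-0.5) = -48; z₂ = -0.5 − 0.25·(-48) = 11.5
Step 3: J′(11.5) = 384; z₃ = 11.5 − 0.25·384 = -84.5
J′(z) at (-84.5) = -3072

-3072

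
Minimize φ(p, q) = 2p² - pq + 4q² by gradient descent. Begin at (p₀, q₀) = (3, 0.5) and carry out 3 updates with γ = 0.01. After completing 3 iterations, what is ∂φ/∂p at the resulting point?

∇φ = (4p - q, -p + 8q)
(p₁, q₁) = (3, 0.5) − 0.01·(11.5, 1) = (2.885, 0.49)
(p₂, q₂) = (2.885, 0.49) − 0.01·(11.05, 1.035) = (2.7745, 0.47965)
(p₃, q₃) = (2.7745, 0.47965) − 0.01·(10.61835, 1.0627) = (2.6683165, 0.469023)
∂φ/∂p at (2.6683165, 0.469023) = 10.204243

10.204243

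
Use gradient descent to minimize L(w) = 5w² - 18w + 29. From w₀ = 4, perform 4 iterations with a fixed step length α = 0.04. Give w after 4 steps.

L′(w) = 10w - 18
w₁ = 4 − 0.04·22 = 3.12
w₂ = 3.12 − 0.04·13.2 = 2.592
w₃ = 2.592 − 0.04·7.92 = 2.2752
w₄ = 2.2752 − 0.04·4.752 = 2.08512

2.08512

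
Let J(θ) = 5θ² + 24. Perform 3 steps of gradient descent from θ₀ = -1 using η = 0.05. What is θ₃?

-0.125

J′(θ) = 10θ
Step 1: J′(-1) = -10; θ₁ = -1 − 0.05·(-10) = -0.5
Step 2: J′(-0.5) = -5; θ₂ = -0.5 − 0.05·(-5) = -0.25
Step 3: J′(-0.25) = -2.5; θ₃ = -0.25 − 0.05·(-2.5) = -0.125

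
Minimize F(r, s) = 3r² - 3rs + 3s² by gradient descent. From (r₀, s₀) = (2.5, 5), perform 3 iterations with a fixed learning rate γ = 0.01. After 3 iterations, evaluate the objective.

∇F = (6r - 3s, -3r + 6s)
Step 1: at (2.5, 5), ∇F = (0, 22.5) → (2.5, 5) − 0.01·(0, 22.5) = (2.5, 4.775)
Step 2: at (2.5, 4.775), ∇F = (0.675, 21.15) → (2.5, 4.775) − 0.01·(0.675, 21.15) = (2.49325, 4.5635)
Step 3: at (2.49325, 4.5635), ∇F = (1.269, 19.90125) → (2.49325, 4.5635) − 0.01·(1.269, 19.90125) = (2.48056, 4.3644875)
F(2.48056, 4.3644875) = 43.12666781476875

43.12666781476875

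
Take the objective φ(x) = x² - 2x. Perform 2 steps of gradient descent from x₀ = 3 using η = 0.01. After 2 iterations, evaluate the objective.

2.68947264

φ′(x) = 2x - 2
x₁ = 3 − 0.01·4 = 2.96
x₂ = 2.96 − 0.01·3.92 = 2.9208
φ(2.9208) = 2.68947264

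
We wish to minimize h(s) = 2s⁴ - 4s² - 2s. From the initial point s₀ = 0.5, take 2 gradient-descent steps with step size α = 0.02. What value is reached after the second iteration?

h′(s) = 8s³ - 8s - 2
s₁ = 0.5 − 0.02·(-5) = 0.6
s₂ = 0.6 − 0.02·(-5.072) = 0.70144

0.70144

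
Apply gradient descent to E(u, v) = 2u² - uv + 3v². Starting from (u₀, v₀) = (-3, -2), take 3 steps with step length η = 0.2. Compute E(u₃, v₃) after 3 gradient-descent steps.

0.012288

∇E = (4u - v, -u + 6v)
Step 1: at (-3, -2), ∇E = (-10, -9) → (-3, -2) − 0.2·(-10, -9) = (-1, -0.2)
Step 2: at (-1, -0.2), ∇E = (-3.8, -0.2) → (-1, -0.2) − 0.2·(-3.8, -0.2) = (-0.24, -0.16)
Step 3: at (-0.24, -0.16), ∇E = (-0.8, -0.72) → (-0.24, -0.16) − 0.2·(-0.8, -0.72) = (-0.08, -0.016)
E(-0.08, -0.016) = 0.012288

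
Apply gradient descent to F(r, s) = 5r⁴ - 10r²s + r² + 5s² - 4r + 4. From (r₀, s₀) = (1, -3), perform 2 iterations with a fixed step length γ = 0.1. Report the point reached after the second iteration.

(610.224, 46.24)

∇F = (20r³ - 20rs + 2r - 4, -10r² + 10s)
Step 1: at (1, -3), ∇F = (78, -40) → (1, -3) − 0.1·(78, -40) = (-6.8, 1)
Step 2: at (-6.8, 1), ∇F = (-6170.24, -452.4) → (-6.8, 1) − 0.1·(-6170.24, -452.4) = (610.224, 46.24)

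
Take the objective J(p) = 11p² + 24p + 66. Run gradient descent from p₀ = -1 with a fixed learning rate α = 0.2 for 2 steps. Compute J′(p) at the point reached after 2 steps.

23.12

J′(p) = 22p + 24
Step 1: J′(-1) = 2; p₁ = -1 − 0.2·2 = -1.4
Step 2: J′(-1.4) = -6.8; p₂ = -1.4 − 0.2·(-6.8) = -0.04
J′(p) at (-0.04) = 23.12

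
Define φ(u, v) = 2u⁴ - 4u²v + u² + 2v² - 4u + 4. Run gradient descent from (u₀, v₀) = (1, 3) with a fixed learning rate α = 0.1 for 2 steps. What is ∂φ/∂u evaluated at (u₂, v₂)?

∇φ = (8u³ - 8uv + 2u - 4, -4u² + 4v)
(u₁, v₁) = (1, 3) − 0.1·(-18, 8) = (2.8, 2.2)
(u₂, v₂) = (2.8, 2.2) − 0.1·(127.936, -22.56) = (-9.9936, 4.456)
∂φ/∂u at (-9.9936, 4.456) = -7652.385175502848

-7652.385175502848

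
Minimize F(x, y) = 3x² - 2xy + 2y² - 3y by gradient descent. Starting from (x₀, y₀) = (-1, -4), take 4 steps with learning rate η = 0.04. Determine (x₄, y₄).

∇F = (6x - 2y, -2x + 4y - 3)
Step 1: at (-1, -4), ∇F = (2, -17) → (-1, -4) − 0.04·(2, -17) = (-1.08, -3.32)
Step 2: at (-1.08, -3.32), ∇F = (0.16, -14.12) → (-1.08, -3.32) − 0.04·(0.16, -14.12) = (-1.0864, -2.7552)
Step 3: at (-1.0864, -2.7552), ∇F = (-1.008, -11.848) → (-1.0864, -2.7552) − 0.04·(-1.008, -11.848) = (-1.04608, -2.28128)
Step 4: at (-1.04608, -2.28128), ∇F = (-1.71392, -10.03296) → (-1.04608, -2.28128) − 0.04·(-1.71392, -10.03296) = (-0.9775232, -1.8799616)

(-0.9775232, -1.8799616)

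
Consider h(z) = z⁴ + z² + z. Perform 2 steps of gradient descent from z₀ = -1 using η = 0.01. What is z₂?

h′(z) = 4z³ + 2z + 1
Step 1: h′(-1) = -5; z₁ = -1 − 0.01·(-5) = -0.95
Step 2: h′(-0.95) = -4.3295; z₂ = -0.95 − 0.01·(-4.3295) = -0.906705

-0.906705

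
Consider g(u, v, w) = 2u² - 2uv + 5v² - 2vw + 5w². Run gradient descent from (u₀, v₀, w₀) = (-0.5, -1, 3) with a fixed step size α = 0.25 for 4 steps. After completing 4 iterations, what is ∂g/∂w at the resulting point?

394.9375

∇g = (4u - 2v, -2u + 10v - 2w, -2v + 10w)
Step 1: at (-0.5, -1, 3), ∇g = (0, -15, 32) → (-0.5, -1, 3) − 0.25·(0, -15, 32) = (-0.5, 2.75, -5)
Step 2: at (-0.5, 2.75, -5), ∇g = (-7.5, 38.5, -55.5) → (-0.5, 2.75, -5) − 0.25·(-7.5, 38.5, -55.5) = (1.375, -6.875, 8.875)
Step 3: at (1.375, -6.875, 8.875), ∇g = (19.25, -89.25, 102.5) → (1.375, -6.875, 8.875) − 0.25·(19.25, -89.25, 102.5) = (-3.4375, 15.4375, -16.75)
Step 4: at (-3.4375, 15.4375, -16.75), ∇g = (-44.625, 194.75, -198.375) → (-3.4375, 15.4375, -16.75) − 0.25·(-44.625, 194.75, -198.375) = (7.71875, -33.25, 32.84375)
∂g/∂w at (7.71875, -33.25, 32.84375) = 394.9375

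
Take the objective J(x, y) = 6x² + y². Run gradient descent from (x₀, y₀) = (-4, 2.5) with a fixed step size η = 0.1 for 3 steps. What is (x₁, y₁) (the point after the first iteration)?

∇J = (12x, 2y)
Step 1: at (-4, 2.5), ∇J = (-48, 5) → (-4, 2.5) − 0.1·(-48, 5) = (0.8, 2)

(0.8, 2)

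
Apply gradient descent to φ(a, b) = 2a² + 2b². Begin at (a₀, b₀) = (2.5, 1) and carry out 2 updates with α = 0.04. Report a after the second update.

∇φ = (4a, 4b)
Step 1: at (2.5, 1), ∇φ = (10, 4) → (2.5, 1) − 0.04·(10, 4) = (2.1, 0.84)
Step 2: at (2.1, 0.84), ∇φ = (8.4, 3.36) → (2.1, 0.84) − 0.04·(8.4, 3.36) = (1.764, 0.7056)
a = 1.764

1.764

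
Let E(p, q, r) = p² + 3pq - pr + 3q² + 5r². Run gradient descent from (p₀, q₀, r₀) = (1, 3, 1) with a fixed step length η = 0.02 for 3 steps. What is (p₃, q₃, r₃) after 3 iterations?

∇E = (2p + 3q - r, 3p + 6q, -p + 10r)
Step 1: at (1, 3, 1), ∇E = (10, 21, 9) → (1, 3, 1) − 0.02·(10, 21, 9) = (0.8, 2.58, 0.82)
Step 2: at (0.8, 2.58, 0.82), ∇E = (8.52, 17.88, 7.4) → (0.8, 2.58, 0.82) − 0.02·(8.52, 17.88, 7.4) = (0.6296, 2.2224, 0.672)
Step 3: at (0.6296, 2.2224, 0.672), ∇E = (7.2544, 15.2232, 6.0904) → (0.6296, 2.2224, 0.672) − 0.02·(7.2544, 15.2232, 6.0904) = (0.484512, 1.917936, 0.550192)

(0.484512, 1.917936, 0.550192)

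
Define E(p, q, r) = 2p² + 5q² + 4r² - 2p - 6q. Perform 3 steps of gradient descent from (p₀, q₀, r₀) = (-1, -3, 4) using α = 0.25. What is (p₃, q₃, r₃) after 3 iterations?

(0.5, 12.75, -4)

∇E = (4p - 2, 10q - 6, 8r)
Step 1: at (-1, -3, 4), ∇E = (-6, -36, 32) → (-1, -3, 4) − 0.25·(-6, -36, 32) = (0.5, 6, -4)
Step 2: at (0.5, 6, -4), ∇E = (0, 54, -32) → (0.5, 6, -4) − 0.25·(0, 54, -32) = (0.5, -7.5, 4)
Step 3: at (0.5, -7.5, 4), ∇E = (0, -81, 32) → (0.5, -7.5, 4) − 0.25·(0, -81, 32) = (0.5, 12.75, -4)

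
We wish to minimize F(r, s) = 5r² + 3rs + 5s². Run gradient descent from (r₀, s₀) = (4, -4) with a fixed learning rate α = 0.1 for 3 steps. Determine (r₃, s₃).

∇F = (10r + 3s, 3r + 10s)
(r₁, s₁) = (4, -4) − 0.1·(28, -28) = (1.2, -1.2)
(r₂, s₂) = (1.2, -1.2) − 0.1·(8.4, -8.4) = (0.36, -0.36)
(r₃, s₃) = (0.36, -0.36) − 0.1·(2.52, -2.52) = (0.108, -0.108)

(0.108, -0.108)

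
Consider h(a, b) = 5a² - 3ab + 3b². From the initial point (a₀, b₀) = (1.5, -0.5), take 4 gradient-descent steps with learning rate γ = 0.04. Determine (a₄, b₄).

(0.17135616, 0.0480256)

∇h = (10a - 3b, -3a + 6b)
Step 1: at (1.5, -0.5), ∇h = (16.5, -7.5) → (1.5, -0.5) − 0.04·(16.5, -7.5) = (0.84, -0.2)
Step 2: at (0.84, -0.2), ∇h = (9, -3.72) → (0.84, -0.2) − 0.04·(9, -3.72) = (0.48, -0.0512)
Step 3: at (0.48, -0.0512), ∇h = (4.9536, -1.7472) → (0.48, -0.0512) − 0.04·(4.9536, -1.7472) = (0.281856, 0.018688)
Step 4: at (0.281856, 0.018688), ∇h = (2.762496, -0.73344) → (0.281856, 0.018688) − 0.04·(2.762496, -0.73344) = (0.17135616, 0.0480256)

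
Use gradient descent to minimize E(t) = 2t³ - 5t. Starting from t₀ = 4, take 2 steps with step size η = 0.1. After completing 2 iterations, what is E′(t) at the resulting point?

E′(t) = 6t² - 5
Step 1: E′(4) = 91; t₁ = 4 − 0.1·91 = -5.1
Step 2: E′(-5.1) = 151.06; t₂ = -5.1 − 0.1·151.06 = -20.206
E′(t) at (-20.206) = 2444.694616

2444.694616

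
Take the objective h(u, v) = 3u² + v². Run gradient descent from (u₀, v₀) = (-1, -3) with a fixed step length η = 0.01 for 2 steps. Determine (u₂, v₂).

(-0.8836, -2.8812)

∇h = (6u, 2v)
(u₁, v₁) = (-1, -3) − 0.01·(-6, -6) = (-0.94, -2.94)
(u₂, v₂) = (-0.94, -2.94) − 0.01·(-5.64, -5.88) = (-0.8836, -2.8812)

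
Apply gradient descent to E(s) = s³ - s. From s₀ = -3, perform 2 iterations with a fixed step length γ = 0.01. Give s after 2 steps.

E′(s) = 3s² - 1
Step 1: E′(-3) = 26; s₁ = -3 − 0.01·26 = -3.26
Step 2: E′(-3.26) = 30.8828; s₂ = -3.26 − 0.01·30.8828 = -3.568828

-3.568828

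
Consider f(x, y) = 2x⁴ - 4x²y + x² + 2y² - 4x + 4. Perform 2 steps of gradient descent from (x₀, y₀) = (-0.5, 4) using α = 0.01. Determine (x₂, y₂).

(-0.71552, 3.7104)

∇f = (8x³ - 8xy + 2x - 4, -4x² + 4y)
(x₁, y₁) = (-0.5, 4) − 0.01·(10, 15) = (-0.6, 3.85)
(x₂, y₂) = (-0.6, 3.85) − 0.01·(11.552, 13.96) = (-0.71552, 3.7104)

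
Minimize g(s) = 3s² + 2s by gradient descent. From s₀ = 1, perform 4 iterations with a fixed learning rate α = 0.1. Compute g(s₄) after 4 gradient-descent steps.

-0.32983808

g′(s) = 6s + 2
Step 1: g′(1) = 8; s₁ = 1 − 0.1·8 = 0.2
Step 2: g′(0.2) = 3.2; s₂ = 0.2 − 0.1·3.2 = -0.12
Step 3: g′(-0.12) = 1.28; s₃ = -0.12 − 0.1·1.28 = -0.248
Step 4: g′(-0.248) = 0.512; s₄ = -0.248 − 0.1·0.512 = -0.2992
g(-0.2992) = -0.32983808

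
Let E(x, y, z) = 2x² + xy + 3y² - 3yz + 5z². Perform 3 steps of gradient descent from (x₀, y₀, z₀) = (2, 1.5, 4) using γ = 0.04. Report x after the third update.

∇E = (4x + y, x + 6y - 3z, -3y + 10z)
(x₁, y₁, z₁) = (2, 1.5, 4) − 0.04·(9.5, -1, 35.5) = (1.62, 1.54, 2.58)
(x₂, y₂, z₂) = (1.62, 1.54, 2.58) − 0.04·(8.02, 3.12, 21.18) = (1.2992, 1.4152, 1.7328)
(x₃, y₃, z₃) = (1.2992, 1.4152, 1.7328) − 0.04·(6.612, 4.592, 13.0824) = (1.03472, 1.23152, 1.209504)
x = 1.03472

1.03472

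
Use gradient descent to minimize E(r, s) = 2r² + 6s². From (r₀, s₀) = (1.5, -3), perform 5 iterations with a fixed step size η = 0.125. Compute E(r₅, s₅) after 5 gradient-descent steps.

0.05712890625

∇E = (4r, 12s)
(r₁, s₁) = (1.5, -3) − 0.125·(6, -36) = (0.75, 1.5)
(r₂, s₂) = (0.75, 1.5) − 0.125·(3, 18) = (0.375, -0.75)
(r₃, s₃) = (0.375, -0.75) − 0.125·(1.5, -9) = (0.1875, 0.375)
(r₄, s₄) = (0.1875, 0.375) − 0.125·(0.75, 4.5) = (0.09375, -0.1875)
(r₅, s₅) = (0.09375, -0.1875) − 0.125·(0.375, -2.25) = (0.046875, 0.09375)
E(0.046875, 0.09375) = 0.05712890625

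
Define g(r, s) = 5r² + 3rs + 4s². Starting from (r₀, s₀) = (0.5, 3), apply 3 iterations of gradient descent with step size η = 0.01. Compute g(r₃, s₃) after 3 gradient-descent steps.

∇g = (10r + 3s, 3r + 8s)
Step 1: at (0.5, 3), ∇g = (14, 25.5) → (0.5, 3) − 0.01·(14, 25.5) = (0.36, 2.745)
Step 2: at (0.36, 2.745), ∇g = (11.835, 23.04) → (0.36, 2.745) − 0.01·(11.835, 23.04) = (0.24165, 2.5146)
Step 3: at (0.24165, 2.5146), ∇g = (9.9603, 20.84175) → (0.24165, 2.5146) − 0.01·(9.9603, 20.84175) = (0.142047, 2.3061825)
g(0.142047, 2.3061825) = 22.3575565610025

22.3575565610025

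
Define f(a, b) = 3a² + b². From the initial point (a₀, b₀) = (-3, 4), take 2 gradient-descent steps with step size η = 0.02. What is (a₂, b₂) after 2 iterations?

(-2.3232, 3.6864)

∇f = (6a, 2b)
(a₁, b₁) = (-3, 4) − 0.02·(-18, 8) = (-2.64, 3.84)
(a₂, b₂) = (-2.64, 3.84) − 0.02·(-15.84, 7.68) = (-2.3232, 3.6864)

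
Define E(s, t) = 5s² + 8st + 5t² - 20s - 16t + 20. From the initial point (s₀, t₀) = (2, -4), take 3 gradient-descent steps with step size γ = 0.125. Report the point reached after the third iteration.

∇E = (10s + 8t - 20, 8s + 10t - 16)
(s₁, t₁) = (2, -4) − 0.125·(-32, -40) = (6, 1)
(s₂, t₂) = (6, 1) − 0.125·(48, 42) = (0, -4.25)
(s₃, t₃) = (0, -4.25) − 0.125·(-54, -58.5) = (6.75, 3.0625)

(6.75, 3.0625)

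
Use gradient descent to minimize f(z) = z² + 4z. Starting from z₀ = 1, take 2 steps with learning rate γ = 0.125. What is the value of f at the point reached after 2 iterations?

f′(z) = 2z + 4
z₁ = 1 − 0.125·6 = 0.25
z₂ = 0.25 − 0.125·4.5 = -0.3125
f(-0.3125) = -1.15234375

-1.15234375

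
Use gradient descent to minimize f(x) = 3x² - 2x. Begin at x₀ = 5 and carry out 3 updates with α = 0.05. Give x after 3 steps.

1.934

f′(x) = 6x - 2
Step 1: f′(5) = 28; x₁ = 5 − 0.05·28 = 3.6
Step 2: f′(3.6) = 19.6; x₂ = 3.6 − 0.05·19.6 = 2.62
Step 3: f′(2.62) = 13.72; x₃ = 2.62 − 0.05·13.72 = 1.934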